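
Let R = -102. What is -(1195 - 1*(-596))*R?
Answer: 182682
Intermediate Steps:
-(1195 - 1*(-596))*R = -(1195 - 1*(-596))*(-102) = -(1195 + 596)*(-102) = -1791*(-102) = -1*(-182682) = 182682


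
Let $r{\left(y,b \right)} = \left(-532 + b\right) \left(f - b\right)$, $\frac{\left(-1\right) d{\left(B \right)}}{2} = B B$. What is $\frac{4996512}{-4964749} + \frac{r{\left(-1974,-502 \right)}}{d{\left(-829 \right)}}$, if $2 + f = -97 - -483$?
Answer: $- \frac{1159645046954}{3411979067509} \approx -0.33987$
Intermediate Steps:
$f = 384$ ($f = -2 - -386 = -2 + \left(-97 + 483\right) = -2 + 386 = 384$)
$d{\left(B \right)} = - 2 B^{2}$ ($d{\left(B \right)} = - 2 B B = - 2 B^{2}$)
$r{\left(y,b \right)} = \left(-532 + b\right) \left(384 - b\right)$
$\frac{4996512}{-4964749} + \frac{r{\left(-1974,-502 \right)}}{d{\left(-829 \right)}} = \frac{4996512}{-4964749} + \frac{-204288 - \left(-502\right)^{2} + 916 \left(-502\right)}{\left(-2\right) \left(-829\right)^{2}} = 4996512 \left(- \frac{1}{4964749}\right) + \frac{-204288 - 252004 - 459832}{\left(-2\right) 687241} = - \frac{4996512}{4964749} + \frac{-204288 - 252004 - 459832}{-1374482} = - \frac{4996512}{4964749} - - \frac{458062}{687241} = - \frac{4996512}{4964749} + \frac{458062}{687241} = - \frac{1159645046954}{3411979067509}$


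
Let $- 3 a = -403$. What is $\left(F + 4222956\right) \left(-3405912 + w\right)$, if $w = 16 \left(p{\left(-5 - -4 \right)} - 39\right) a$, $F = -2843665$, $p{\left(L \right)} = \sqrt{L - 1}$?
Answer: $-4813361457176 + \frac{8893668368 i \sqrt{2}}{3} \approx -4.8134 \cdot 10^{12} + 4.1925 \cdot 10^{9} i$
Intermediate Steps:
$a = \frac{403}{3}$ ($a = \left(- \frac{1}{3}\right) \left(-403\right) = \frac{403}{3} \approx 134.33$)
$p{\left(L \right)} = \sqrt{-1 + L}$
$w = -83824 + \frac{6448 i \sqrt{2}}{3}$ ($w = 16 \left(\sqrt{-1 - 1} - 39\right) \frac{403}{3} = 16 \left(\sqrt{-2} - 39\right) \frac{403}{3} = 16 \left(i \sqrt{2} - 39\right) \frac{403}{3} = 16 \left(-39 + i \sqrt{2}\right) \frac{403}{3} = \left(-624 + 16 i \sqrt{2}\right) \frac{403}{3} = -83824 + \frac{6448 i \sqrt{2}}{3} \approx -83824.0 + 3039.6 i$)
$\left(F + 4222956\right) \left(-3405912 + w\right) = \left(-2843665 + 4222956\right) \left(-3405912 - \left(83824 - \frac{6448 i \sqrt{2}}{3}\right)\right) = 1379291 \left(-3489736 + \frac{6448 i \sqrt{2}}{3}\right) = -4813361457176 + \frac{8893668368 i \sqrt{2}}{3}$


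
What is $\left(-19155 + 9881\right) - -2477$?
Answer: $-6797$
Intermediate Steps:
$\left(-19155 + 9881\right) - -2477 = -9274 + 2477 = -6797$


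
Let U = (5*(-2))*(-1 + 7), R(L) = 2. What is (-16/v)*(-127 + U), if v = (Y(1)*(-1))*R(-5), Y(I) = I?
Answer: -1496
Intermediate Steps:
v = -2 (v = (1*(-1))*2 = -1*2 = -2)
U = -60 (U = -10*6 = -60)
(-16/v)*(-127 + U) = (-16/(-2))*(-127 - 60) = -16*(-½)*(-187) = 8*(-187) = -1496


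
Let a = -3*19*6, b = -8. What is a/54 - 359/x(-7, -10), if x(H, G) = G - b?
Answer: 1039/6 ≈ 173.17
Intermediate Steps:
x(H, G) = 8 + G (x(H, G) = G - 1*(-8) = G + 8 = 8 + G)
a = -342 (a = -57*6 = -342)
a/54 - 359/x(-7, -10) = -342/54 - 359/(8 - 10) = -342*1/54 - 359/(-2) = -19/3 - 359*(-1/2) = -19/3 + 359/2 = 1039/6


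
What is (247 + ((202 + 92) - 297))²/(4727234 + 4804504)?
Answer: 488/78129 ≈ 0.0062461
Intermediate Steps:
(247 + ((202 + 92) - 297))²/(4727234 + 4804504) = (247 + (294 - 297))²/9531738 = (247 - 3)²*(1/9531738) = 244²*(1/9531738) = 59536*(1/9531738) = 488/78129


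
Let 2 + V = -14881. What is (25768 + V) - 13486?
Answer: -2601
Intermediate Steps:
V = -14883 (V = -2 - 14881 = -14883)
(25768 + V) - 13486 = (25768 - 14883) - 13486 = 10885 - 13486 = -2601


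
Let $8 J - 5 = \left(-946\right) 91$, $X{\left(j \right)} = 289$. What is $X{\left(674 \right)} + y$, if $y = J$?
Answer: $- \frac{83769}{8} \approx -10471.0$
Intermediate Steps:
$J = - \frac{86081}{8}$ ($J = \frac{5}{8} + \frac{\left(-946\right) 91}{8} = \frac{5}{8} + \frac{1}{8} \left(-86086\right) = \frac{5}{8} - \frac{43043}{4} = - \frac{86081}{8} \approx -10760.0$)
$y = - \frac{86081}{8} \approx -10760.0$
$X{\left(674 \right)} + y = 289 - \frac{86081}{8} = - \frac{83769}{8}$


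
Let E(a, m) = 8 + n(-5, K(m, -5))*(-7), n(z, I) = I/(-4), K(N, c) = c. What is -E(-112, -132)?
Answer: ¾ ≈ 0.75000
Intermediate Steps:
n(z, I) = -I/4 (n(z, I) = I*(-¼) = -I/4)
E(a, m) = -¾ (E(a, m) = 8 - ¼*(-5)*(-7) = 8 + (5/4)*(-7) = 8 - 35/4 = -¾)
-E(-112, -132) = -1*(-¾) = ¾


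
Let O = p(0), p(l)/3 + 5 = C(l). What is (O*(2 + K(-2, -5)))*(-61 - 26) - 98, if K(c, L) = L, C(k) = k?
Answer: -4013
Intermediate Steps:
p(l) = -15 + 3*l
O = -15 (O = -15 + 3*0 = -15 + 0 = -15)
(O*(2 + K(-2, -5)))*(-61 - 26) - 98 = (-15*(2 - 5))*(-61 - 26) - 98 = -15*(-3)*(-87) - 98 = 45*(-87) - 98 = -3915 - 98 = -4013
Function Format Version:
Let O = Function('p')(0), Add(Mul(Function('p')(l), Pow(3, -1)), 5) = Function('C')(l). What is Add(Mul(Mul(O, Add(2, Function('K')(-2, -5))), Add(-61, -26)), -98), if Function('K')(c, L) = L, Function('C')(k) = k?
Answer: -4013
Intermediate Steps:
Function('p')(l) = Add(-15, Mul(3, l))
O = -15 (O = Add(-15, Mul(3, 0)) = Add(-15, 0) = -15)
Add(Mul(Mul(O, Add(2, Function('K')(-2, -5))), Add(-61, -26)), -98) = Add(Mul(Mul(-15, Add(2, -5)), Add(-61, -26)), -98) = Add(Mul(Mul(-15, -3), -87), -98) = Add(Mul(45, -87), -98) = Add(-3915, -98) = -4013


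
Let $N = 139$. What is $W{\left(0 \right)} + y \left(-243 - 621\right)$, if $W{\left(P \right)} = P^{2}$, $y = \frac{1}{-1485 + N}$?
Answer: $\frac{432}{673} \approx 0.6419$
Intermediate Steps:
$y = - \frac{1}{1346}$ ($y = \frac{1}{-1485 + 139} = \frac{1}{-1346} = - \frac{1}{1346} \approx -0.00074294$)
$W{\left(0 \right)} + y \left(-243 - 621\right) = 0^{2} - \frac{-243 - 621}{1346} = 0 - \frac{-243 - 621}{1346} = 0 - - \frac{432}{673} = 0 + \frac{432}{673} = \frac{432}{673}$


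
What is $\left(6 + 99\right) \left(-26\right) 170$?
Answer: $-464100$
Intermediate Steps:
$\left(6 + 99\right) \left(-26\right) 170 = 105 \left(-26\right) 170 = \left(-2730\right) 170 = -464100$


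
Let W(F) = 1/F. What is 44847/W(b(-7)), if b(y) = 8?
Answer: 358776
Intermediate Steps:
44847/W(b(-7)) = 44847/(1/8) = 44847/(⅛) = 44847*8 = 358776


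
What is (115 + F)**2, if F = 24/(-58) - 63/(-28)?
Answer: 183683809/13456 ≈ 13651.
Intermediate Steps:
F = 213/116 (F = 24*(-1/58) - 63*(-1/28) = -12/29 + 9/4 = 213/116 ≈ 1.8362)
(115 + F)**2 = (115 + 213/116)**2 = (13553/116)**2 = 183683809/13456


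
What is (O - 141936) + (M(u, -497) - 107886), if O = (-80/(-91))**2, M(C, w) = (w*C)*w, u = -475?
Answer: -973672495857/8281 ≈ -1.1758e+8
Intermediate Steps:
M(C, w) = C*w**2 (M(C, w) = (C*w)*w = C*w**2)
O = 6400/8281 (O = (-80*(-1/91))**2 = (80/91)**2 = 6400/8281 ≈ 0.77285)
(O - 141936) + (M(u, -497) - 107886) = (6400/8281 - 141936) + (-475*(-497)**2 - 107886) = -1175365616/8281 + (-475*247009 - 107886) = -1175365616/8281 + (-117329275 - 107886) = -1175365616/8281 - 117437161 = -973672495857/8281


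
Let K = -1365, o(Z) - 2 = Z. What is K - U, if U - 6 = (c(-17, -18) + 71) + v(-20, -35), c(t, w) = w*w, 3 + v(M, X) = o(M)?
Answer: -1745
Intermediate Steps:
o(Z) = 2 + Z
v(M, X) = -1 + M (v(M, X) = -3 + (2 + M) = -1 + M)
c(t, w) = w**2
U = 380 (U = 6 + (((-18)**2 + 71) + (-1 - 20)) = 6 + ((324 + 71) - 21) = 6 + (395 - 21) = 6 + 374 = 380)
K - U = -1365 - 1*380 = -1365 - 380 = -1745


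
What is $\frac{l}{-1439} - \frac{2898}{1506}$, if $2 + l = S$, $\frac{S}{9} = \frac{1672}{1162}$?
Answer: $- \frac{405413359}{209850809} \approx -1.9319$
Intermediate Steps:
$S = \frac{7524}{581}$ ($S = 9 \cdot \frac{1672}{1162} = 9 \cdot 1672 \cdot \frac{1}{1162} = 9 \cdot \frac{836}{581} = \frac{7524}{581} \approx 12.95$)
$l = \frac{6362}{581}$ ($l = -2 + \frac{7524}{581} = \frac{6362}{581} \approx 10.95$)
$\frac{l}{-1439} - \frac{2898}{1506} = \frac{6362}{581 \left(-1439\right)} - \frac{2898}{1506} = \frac{6362}{581} \left(- \frac{1}{1439}\right) - \frac{483}{251} = - \frac{6362}{836059} - \frac{483}{251} = - \frac{405413359}{209850809}$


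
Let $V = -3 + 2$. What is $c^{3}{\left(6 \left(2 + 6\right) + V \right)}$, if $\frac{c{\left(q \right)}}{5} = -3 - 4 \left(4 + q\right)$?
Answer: $-1108717875$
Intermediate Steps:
$V = -1$
$c{\left(q \right)} = -95 - 20 q$ ($c{\left(q \right)} = 5 \left(-3 - 4 \left(4 + q\right)\right) = 5 \left(-3 - \left(16 + 4 q\right)\right) = 5 \left(-19 - 4 q\right) = -95 - 20 q$)
$c^{3}{\left(6 \left(2 + 6\right) + V \right)} = \left(-95 - 20 \left(6 \left(2 + 6\right) - 1\right)\right)^{3} = \left(-95 - 20 \left(6 \cdot 8 - 1\right)\right)^{3} = \left(-95 - 20 \left(48 - 1\right)\right)^{3} = \left(-95 - 940\right)^{3} = \left(-1035\right)^{3} = -1108717875$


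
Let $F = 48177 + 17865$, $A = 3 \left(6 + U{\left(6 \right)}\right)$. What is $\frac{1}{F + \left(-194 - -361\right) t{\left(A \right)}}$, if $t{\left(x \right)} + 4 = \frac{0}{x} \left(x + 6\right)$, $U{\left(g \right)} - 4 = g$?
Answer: $\frac{1}{65374} \approx 1.5297 \cdot 10^{-5}$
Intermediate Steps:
$U{\left(g \right)} = 4 + g$
$A = 48$ ($A = 3 \left(6 + \left(4 + 6\right)\right) = 3 \left(6 + 10\right) = 3 \cdot 16 = 48$)
$t{\left(x \right)} = -4$ ($t{\left(x \right)} = -4 + \frac{0}{x} \left(x + 6\right) = -4 + 0 \left(6 + x\right) = -4 + 0 = -4$)
$F = 66042$
$\frac{1}{F + \left(-194 - -361\right) t{\left(A \right)}} = \frac{1}{66042 + \left(-194 - -361\right) \left(-4\right)} = \frac{1}{66042 + \left(-194 + 361\right) \left(-4\right)} = \frac{1}{66042 + 167 \left(-4\right)} = \frac{1}{66042 - 668} = \frac{1}{65374}$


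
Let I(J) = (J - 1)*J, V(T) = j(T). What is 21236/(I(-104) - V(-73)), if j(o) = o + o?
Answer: 10618/5533 ≈ 1.9190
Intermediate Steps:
j(o) = 2*o
V(T) = 2*T
I(J) = J*(-1 + J) (I(J) = (-1 + J)*J = J*(-1 + J))
21236/(I(-104) - V(-73)) = 21236/(-104*(-1 - 104) - 2*(-73)) = 21236/(-104*(-105) - 1*(-146)) = 21236/(10920 + 146) = 21236/11066 = 21236*(1/11066) = 10618/5533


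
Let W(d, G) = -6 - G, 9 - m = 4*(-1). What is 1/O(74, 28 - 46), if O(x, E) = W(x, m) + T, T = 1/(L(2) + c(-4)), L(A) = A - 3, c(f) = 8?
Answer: -7/132 ≈ -0.053030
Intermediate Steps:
m = 13 (m = 9 - 4*(-1) = 9 - 1*(-4) = 9 + 4 = 13)
L(A) = -3 + A
T = ⅐ (T = 1/((-3 + 2) + 8) = 1/(-1 + 8) = 1/7 = ⅐ ≈ 0.14286)
O(x, E) = -132/7 (O(x, E) = (-6 - 1*13) + ⅐ = (-6 - 13) + ⅐ = -19 + ⅐ = -132/7)
1/O(74, 28 - 46) = 1/(-132/7) = -7/132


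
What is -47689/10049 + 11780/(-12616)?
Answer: -9473969/1668134 ≈ -5.6794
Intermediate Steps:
-47689/10049 + 11780/(-12616) = -47689*1/10049 + 11780*(-1/12616) = -47689/10049 - 155/166 = -9473969/1668134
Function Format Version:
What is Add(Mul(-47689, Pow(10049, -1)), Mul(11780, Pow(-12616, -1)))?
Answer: Rational(-9473969, 1668134) ≈ -5.6794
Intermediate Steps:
Add(Mul(-47689, Pow(10049, -1)), Mul(11780, Pow(-12616, -1))) = Add(Mul(-47689, Rational(1, 10049)), Mul(11780, Rational(-1, 12616))) = Add(Rational(-47689, 10049), Rational(-155, 166)) = Rational(-9473969, 1668134)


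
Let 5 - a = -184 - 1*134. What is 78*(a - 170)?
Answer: 11934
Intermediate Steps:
a = 323 (a = 5 - (-184 - 1*134) = 5 - (-184 - 134) = 5 - 1*(-318) = 5 + 318 = 323)
78*(a - 170) = 78*(323 - 170) = 78*153 = 11934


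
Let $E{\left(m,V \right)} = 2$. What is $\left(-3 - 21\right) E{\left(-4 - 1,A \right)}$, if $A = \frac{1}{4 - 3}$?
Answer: $-48$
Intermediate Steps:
$A = 1$ ($A = 1^{-1} = 1$)
$\left(-3 - 21\right) E{\left(-4 - 1,A \right)} = \left(-3 - 21\right) 2 = \left(-24\right) 2 = -48$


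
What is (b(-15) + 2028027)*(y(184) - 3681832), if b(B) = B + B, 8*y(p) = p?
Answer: -7466697606573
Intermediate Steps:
y(p) = p/8
b(B) = 2*B
(b(-15) + 2028027)*(y(184) - 3681832) = (2*(-15) + 2028027)*((⅛)*184 - 3681832) = (-30 + 2028027)*(23 - 3681832) = 2027997*(-3681809) = -7466697606573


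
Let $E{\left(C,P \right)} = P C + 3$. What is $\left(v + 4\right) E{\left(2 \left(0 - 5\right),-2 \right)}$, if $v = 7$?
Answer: $253$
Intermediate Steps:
$E{\left(C,P \right)} = 3 + C P$ ($E{\left(C,P \right)} = C P + 3 = 3 + C P$)
$\left(v + 4\right) E{\left(2 \left(0 - 5\right),-2 \right)} = \left(7 + 4\right) \left(3 + 2 \left(0 - 5\right) \left(-2\right)\right) = 11 \left(3 + 2 \left(-5\right) \left(-2\right)\right) = 11 \left(3 - -20\right) = 11 \left(3 + 20\right) = 11 \cdot 23 = 253$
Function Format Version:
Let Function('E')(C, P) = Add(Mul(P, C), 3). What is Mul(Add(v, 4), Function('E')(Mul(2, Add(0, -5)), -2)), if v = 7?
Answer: 253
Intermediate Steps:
Function('E')(C, P) = Add(3, Mul(C, P)) (Function('E')(C, P) = Add(Mul(C, P), 3) = Add(3, Mul(C, P)))
Mul(Add(v, 4), Function('E')(Mul(2, Add(0, -5)), -2)) = Mul(Add(7, 4), Add(3, Mul(Mul(2, Add(0, -5)), -2))) = Mul(11, Add(3, Mul(Mul(2, -5), -2))) = Mul(11, Add(3, Mul(-10, -2))) = Mul(11, Add(3, 20)) = Mul(11, 23) = 253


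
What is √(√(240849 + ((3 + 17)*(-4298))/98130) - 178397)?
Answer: √(-17178733584693 + 9813*√23192462636133)/9813 ≈ 421.79*I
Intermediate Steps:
√(√(240849 + ((3 + 17)*(-4298))/98130) - 178397) = √(√(240849 + (20*(-4298))*(1/98130)) - 178397) = √(√(240849 - 85960*1/98130) - 178397) = √(√(240849 - 8596/9813) - 178397) = √(√(2363442641/9813) - 178397) = √(√23192462636133/9813 - 178397) = √(-178397 + √23192462636133/9813)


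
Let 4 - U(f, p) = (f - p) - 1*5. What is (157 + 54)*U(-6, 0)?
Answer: 3165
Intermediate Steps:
U(f, p) = 9 + p - f (U(f, p) = 4 - ((f - p) - 1*5) = 4 - ((f - p) - 5) = 4 - (-5 + f - p) = 4 + (5 + p - f) = 9 + p - f)
(157 + 54)*U(-6, 0) = (157 + 54)*(9 + 0 - 1*(-6)) = 211*(9 + 0 + 6) = 211*15 = 3165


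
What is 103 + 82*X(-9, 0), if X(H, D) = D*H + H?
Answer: -635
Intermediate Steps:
X(H, D) = H + D*H
103 + 82*X(-9, 0) = 103 + 82*(-9*(1 + 0)) = 103 + 82*(-9*1) = 103 + 82*(-9) = 103 - 738 = -635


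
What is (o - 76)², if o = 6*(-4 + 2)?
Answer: 7744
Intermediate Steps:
o = -12 (o = 6*(-2) = -12)
(o - 76)² = (-12 - 76)² = (-88)² = 7744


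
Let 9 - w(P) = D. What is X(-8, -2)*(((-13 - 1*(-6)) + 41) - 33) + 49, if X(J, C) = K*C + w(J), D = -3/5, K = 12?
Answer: 173/5 ≈ 34.600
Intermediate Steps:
D = -3/5 (D = -3*1/5 = -3/5 ≈ -0.60000)
w(P) = 48/5 (w(P) = 9 - 1*(-3/5) = 9 + 3/5 = 48/5)
X(J, C) = 48/5 + 12*C (X(J, C) = 12*C + 48/5 = 48/5 + 12*C)
X(-8, -2)*(((-13 - 1*(-6)) + 41) - 33) + 49 = (48/5 + 12*(-2))*(((-13 - 1*(-6)) + 41) - 33) + 49 = (48/5 - 24)*(((-13 + 6) + 41) - 33) + 49 = -72*((-7 + 41) - 33)/5 + 49 = -72*(34 - 33)/5 + 49 = -72/5*1 + 49 = -72/5 + 49 = 173/5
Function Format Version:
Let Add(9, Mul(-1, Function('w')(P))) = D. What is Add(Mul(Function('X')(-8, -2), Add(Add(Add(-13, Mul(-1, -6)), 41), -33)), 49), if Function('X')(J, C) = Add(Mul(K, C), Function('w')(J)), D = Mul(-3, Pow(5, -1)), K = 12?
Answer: Rational(173, 5) ≈ 34.600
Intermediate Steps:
D = Rational(-3, 5) (D = Mul(-3, Rational(1, 5)) = Rational(-3, 5) ≈ -0.60000)
Function('w')(P) = Rational(48, 5) (Function('w')(P) = Add(9, Mul(-1, Rational(-3, 5))) = Add(9, Rational(3, 5)) = Rational(48, 5))
Function('X')(J, C) = Add(Rational(48, 5), Mul(12, C)) (Function('X')(J, C) = Add(Mul(12, C), Rational(48, 5)) = Add(Rational(48, 5), Mul(12, C)))
Add(Mul(Function('X')(-8, -2), Add(Add(Add(-13, Mul(-1, -6)), 41), -33)), 49) = Add(Mul(Add(Rational(48, 5), Mul(12, -2)), Add(Add(Add(-13, Mul(-1, -6)), 41), -33)), 49) = Add(Mul(Add(Rational(48, 5), -24), Add(Add(Add(-13, 6), 41), -33)), 49) = Add(Mul(Rational(-72, 5), Add(Add(-7, 41), -33)), 49) = Add(Mul(Rational(-72, 5), Add(34, -33)), 49) = Add(Mul(Rational(-72, 5), 1), 49) = Add(Rational(-72, 5), 49) = Rational(173, 5)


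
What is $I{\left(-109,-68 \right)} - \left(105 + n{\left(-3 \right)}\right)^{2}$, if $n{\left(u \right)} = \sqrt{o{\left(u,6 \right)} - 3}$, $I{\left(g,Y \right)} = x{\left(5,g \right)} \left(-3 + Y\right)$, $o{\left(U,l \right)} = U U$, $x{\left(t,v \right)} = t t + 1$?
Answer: $-12877 - 210 \sqrt{6} \approx -13391.0$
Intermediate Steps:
$x{\left(t,v \right)} = 1 + t^{2}$ ($x{\left(t,v \right)} = t^{2} + 1 = 1 + t^{2}$)
$o{\left(U,l \right)} = U^{2}$
$I{\left(g,Y \right)} = -78 + 26 Y$ ($I{\left(g,Y \right)} = \left(1 + 5^{2}\right) \left(-3 + Y\right) = \left(1 + 25\right) \left(-3 + Y\right) = 26 \left(-3 + Y\right) = -78 + 26 Y$)
$n{\left(u \right)} = \sqrt{-3 + u^{2}}$ ($n{\left(u \right)} = \sqrt{u^{2} - 3} = \sqrt{-3 + u^{2}}$)
$I{\left(-109,-68 \right)} - \left(105 + n{\left(-3 \right)}\right)^{2} = \left(-78 + 26 \left(-68\right)\right) - \left(105 + \sqrt{-3 + \left(-3\right)^{2}}\right)^{2} = \left(-78 - 1768\right) - \left(105 + \sqrt{-3 + 9}\right)^{2} = -1846 - \left(105 + \sqrt{6}\right)^{2}$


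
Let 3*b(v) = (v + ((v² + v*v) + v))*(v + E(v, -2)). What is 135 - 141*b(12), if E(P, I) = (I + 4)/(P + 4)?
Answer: -177666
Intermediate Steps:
E(P, I) = (4 + I)/(4 + P)
b(v) = (v + 2/(4 + v))*(2*v + 2*v²)/3 (b(v) = ((v + ((v² + v*v) + v))*(v + (4 - 2)/(4 + v)))/3 = ((v + ((v² + v²) + v))*(v + 2/(4 + v)))/3 = ((v + (2*v² + v))*(v + 2/(4 + v)))/3 = ((v + (v + 2*v²))*(v + 2/(4 + v)))/3 = ((2*v + 2*v²)*(v + 2/(4 + v)))/3 = ((v + 2/(4 + v))*(2*v + 2*v²))/3 = (v + 2/(4 + v))*(2*v + 2*v²)/3)
135 - 141*b(12) = 135 - 94*12*(2 + 2*12 + 12*(1 + 12)*(4 + 12))/(4 + 12) = 135 - 94*12*(2 + 24 + 12*13*16)/16 = 135 - 94*12*(2 + 24 + 2496)/16 = 135 - 94*12*2522/16 = 135 - 141*1261 = 135 - 177801 = -177666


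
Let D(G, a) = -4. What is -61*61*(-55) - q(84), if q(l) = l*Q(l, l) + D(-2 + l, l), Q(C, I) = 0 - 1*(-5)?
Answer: 204239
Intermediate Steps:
Q(C, I) = 5 (Q(C, I) = 0 + 5 = 5)
q(l) = -4 + 5*l (q(l) = l*5 - 4 = 5*l - 4 = -4 + 5*l)
-61*61*(-55) - q(84) = -61*61*(-55) - (-4 + 5*84) = -3721*(-55) - (-4 + 420) = 204655 - 1*416 = 204655 - 416 = 204239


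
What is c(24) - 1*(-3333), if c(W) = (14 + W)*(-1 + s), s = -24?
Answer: 2383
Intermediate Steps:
c(W) = -350 - 25*W (c(W) = (14 + W)*(-1 - 24) = (14 + W)*(-25) = -350 - 25*W)
c(24) - 1*(-3333) = (-350 - 25*24) - 1*(-3333) = (-350 - 600) + 3333 = -950 + 3333 = 2383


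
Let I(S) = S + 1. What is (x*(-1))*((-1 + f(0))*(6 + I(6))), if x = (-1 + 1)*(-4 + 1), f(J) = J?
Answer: 0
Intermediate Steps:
I(S) = 1 + S
x = 0 (x = 0*(-3) = 0)
(x*(-1))*((-1 + f(0))*(6 + I(6))) = (0*(-1))*((-1 + 0)*(6 + (1 + 6))) = 0*(-(6 + 7)) = 0*(-1*13) = 0*(-13) = 0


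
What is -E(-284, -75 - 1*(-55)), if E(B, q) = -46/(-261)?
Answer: -46/261 ≈ -0.17625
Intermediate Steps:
E(B, q) = 46/261 (E(B, q) = -46*(-1/261) = 46/261)
-E(-284, -75 - 1*(-55)) = -1*46/261 = -46/261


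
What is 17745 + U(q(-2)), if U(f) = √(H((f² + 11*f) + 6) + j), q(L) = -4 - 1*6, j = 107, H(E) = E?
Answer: 17745 + √103 ≈ 17755.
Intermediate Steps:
q(L) = -10 (q(L) = -4 - 6 = -10)
U(f) = √(113 + f² + 11*f) (U(f) = √(((f² + 11*f) + 6) + 107) = √((6 + f² + 11*f) + 107) = √(113 + f² + 11*f))
17745 + U(q(-2)) = 17745 + √(113 + (-10)² + 11*(-10)) = 17745 + √(113 + 100 - 110) = 17745 + √103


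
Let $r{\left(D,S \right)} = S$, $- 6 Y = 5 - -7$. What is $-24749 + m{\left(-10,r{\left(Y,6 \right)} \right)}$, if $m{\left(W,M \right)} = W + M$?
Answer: $-24753$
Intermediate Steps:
$Y = -2$ ($Y = - \frac{5 - -7}{6} = - \frac{5 + 7}{6} = \left(- \frac{1}{6}\right) 12 = -2$)
$m{\left(W,M \right)} = M + W$
$-24749 + m{\left(-10,r{\left(Y,6 \right)} \right)} = -24749 + \left(6 - 10\right) = -24749 - 4 = -24753$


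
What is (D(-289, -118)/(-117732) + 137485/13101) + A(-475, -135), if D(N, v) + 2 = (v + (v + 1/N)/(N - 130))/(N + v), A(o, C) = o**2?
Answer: 519755055316276589563/2303516372901348 ≈ 2.2564e+5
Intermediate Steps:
D(N, v) = -2 + (v + (v + 1/N)/(-130 + N))/(N + v) (D(N, v) = -2 + (v + (v + 1/N)/(N - 130))/(N + v) = -2 + (v + (v + 1/N)/(-130 + N))/(N + v))
(D(-289, -118)/(-117732) + 137485/13101) + A(-475, -135) = (((1 - 2*(-289)**3 + 260*(-289)**2 - 1*(-118)*(-289)**2 + 131*(-289)*(-118))/((-289)*((-289)**2 - 130*(-289) - 130*(-118) - 289*(-118))))/(-117732) + 137485/13101) + (-475)**2 = (-(1 - 2*(-24137569) + 260*83521 - 1*(-118)*83521 + 4467362)/(289*(83521 + 37570 + 15340 + 34102))*(-1/117732) + 137485*(1/13101)) + 225625 = (-1/289*(1 + 48275138 + 21715460 + 9855478 + 4467362)/170533*(-1/117732) + 137485/13101) + 225625 = (-1/289*1/170533*84313439*(-1/117732) + 137485/13101) + 225625 = (-84313439/49284037*(-1/117732) + 137485/13101) + 225625 = (84313439/5802308244084 + 137485/13101) + 225625 = 24173680409947063/2303516372901348 + 225625 = 519755055316276589563/2303516372901348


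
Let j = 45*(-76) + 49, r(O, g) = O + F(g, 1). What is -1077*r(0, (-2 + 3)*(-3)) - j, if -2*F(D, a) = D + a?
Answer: 2294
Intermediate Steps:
F(D, a) = -D/2 - a/2 (F(D, a) = -(D + a)/2 = -D/2 - a/2)
r(O, g) = -½ + O - g/2 (r(O, g) = O + (-g/2 - ½*1) = O + (-g/2 - ½) = O + (-½ - g/2) = -½ + O - g/2)
j = -3371 (j = -3420 + 49 = -3371)
-1077*r(0, (-2 + 3)*(-3)) - j = -1077*(-½ + 0 - (-2 + 3)*(-3)/2) - 1*(-3371) = -1077*(-½ + 0 - (-3)/2) + 3371 = -1077*(-½ + 0 - ½*(-3)) + 3371 = -1077*(-½ + 0 + 3/2) + 3371 = -1077*1 + 3371 = -1077 + 3371 = 2294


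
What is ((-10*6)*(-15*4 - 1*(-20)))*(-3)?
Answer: -7200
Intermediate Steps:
((-10*6)*(-15*4 - 1*(-20)))*(-3) = -60*(-60 + 20)*(-3) = -60*(-40)*(-3) = 2400*(-3) = -7200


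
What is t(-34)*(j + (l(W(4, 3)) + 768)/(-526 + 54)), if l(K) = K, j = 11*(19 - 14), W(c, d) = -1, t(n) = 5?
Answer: 2135/8 ≈ 266.88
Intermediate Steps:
j = 55 (j = 11*5 = 55)
t(-34)*(j + (l(W(4, 3)) + 768)/(-526 + 54)) = 5*(55 + (-1 + 768)/(-526 + 54)) = 5*(55 + 767/(-472)) = 5*(55 + 767*(-1/472)) = 5*(55 - 13/8) = 5*(427/8) = 2135/8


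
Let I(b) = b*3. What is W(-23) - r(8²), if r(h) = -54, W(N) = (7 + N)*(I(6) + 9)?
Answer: -378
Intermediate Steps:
I(b) = 3*b
W(N) = 189 + 27*N (W(N) = (7 + N)*(3*6 + 9) = (7 + N)*(18 + 9) = (7 + N)*27 = 189 + 27*N)
W(-23) - r(8²) = (189 + 27*(-23)) - 1*(-54) = (189 - 621) + 54 = -432 + 54 = -378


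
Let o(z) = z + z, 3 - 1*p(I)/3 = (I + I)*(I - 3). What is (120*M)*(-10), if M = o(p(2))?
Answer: -50400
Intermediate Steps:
p(I) = 9 - 6*I*(-3 + I) (p(I) = 9 - 3*(I + I)*(I - 3) = 9 - 3*2*I*(-3 + I) = 9 - 6*I*(-3 + I))
o(z) = 2*z
M = 42 (M = 2*(9 - 6*2**2 + 18*2) = 2*(9 - 6*4 + 36) = 2*(9 - 24 + 36) = 2*21 = 42)
(120*M)*(-10) = (120*42)*(-10) = 5040*(-10) = -50400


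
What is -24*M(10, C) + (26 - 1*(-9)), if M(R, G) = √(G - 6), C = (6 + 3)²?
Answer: 35 - 120*√3 ≈ -172.85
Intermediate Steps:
C = 81 (C = 9² = 81)
M(R, G) = √(-6 + G)
-24*M(10, C) + (26 - 1*(-9)) = -24*√(-6 + 81) + (26 - 1*(-9)) = -120*√3 + (26 + 9) = -120*√3 + 35 = 35 - 120*√3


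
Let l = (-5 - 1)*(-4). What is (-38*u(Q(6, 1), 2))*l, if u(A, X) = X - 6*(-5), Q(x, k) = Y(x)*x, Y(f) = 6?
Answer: -29184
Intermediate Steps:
Q(x, k) = 6*x
u(A, X) = 30 + X (u(A, X) = X - 1*(-30) = X + 30 = 30 + X)
l = 24 (l = -6*(-4) = 24)
(-38*u(Q(6, 1), 2))*l = -38*(30 + 2)*24 = -38*32*24 = -1216*24 = -29184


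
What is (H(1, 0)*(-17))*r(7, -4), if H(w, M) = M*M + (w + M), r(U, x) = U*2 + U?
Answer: -357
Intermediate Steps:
r(U, x) = 3*U (r(U, x) = 2*U + U = 3*U)
H(w, M) = M + w + M² (H(w, M) = M² + (M + w) = M + w + M²)
(H(1, 0)*(-17))*r(7, -4) = ((0 + 1 + 0²)*(-17))*(3*7) = ((0 + 1 + 0)*(-17))*21 = (1*(-17))*21 = -17*21 = -357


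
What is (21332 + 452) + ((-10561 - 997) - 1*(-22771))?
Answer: 32997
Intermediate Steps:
(21332 + 452) + ((-10561 - 997) - 1*(-22771)) = 21784 + (-11558 + 22771) = 21784 + 11213 = 32997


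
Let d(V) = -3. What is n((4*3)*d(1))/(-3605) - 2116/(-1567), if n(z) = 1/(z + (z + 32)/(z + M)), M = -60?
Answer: 6583156948/4875117205 ≈ 1.3504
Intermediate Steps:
n(z) = 1/(z + (32 + z)/(-60 + z)) (n(z) = 1/(z + (z + 32)/(z - 60)) = 1/(z + (32 + z)/(-60 + z)))
n((4*3)*d(1))/(-3605) - 2116/(-1567) = ((-60 + (4*3)*(-3))/(32 + ((4*3)*(-3))² - 59*4*3*(-3)))/(-3605) - 2116/(-1567) = ((-60 + 12*(-3))/(32 + (12*(-3))² - 708*(-3)))*(-1/3605) - 2116*(-1/1567) = ((-60 - 36)/(32 + (-36)² - 59*(-36)))*(-1/3605) + 2116/1567 = (-96/(32 + 1296 + 2124))*(-1/3605) + 2116/1567 = (-96/3452)*(-1/3605) + 2116/1567 = ((1/3452)*(-96))*(-1/3605) + 2116/1567 = -24/863*(-1/3605) + 2116/1567 = 24/3111115 + 2116/1567 = 6583156948/4875117205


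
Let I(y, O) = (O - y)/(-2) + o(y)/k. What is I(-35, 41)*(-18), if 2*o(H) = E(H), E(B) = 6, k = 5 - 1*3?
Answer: 657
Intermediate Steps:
k = 2 (k = 5 - 3 = 2)
o(H) = 3 (o(H) = (½)*6 = 3)
I(y, O) = 3/2 + y/2 - O/2 (I(y, O) = (O - y)/(-2) + 3/2 = (O - y)*(-½) + 3*(½) = (y/2 - O/2) + 3/2 = 3/2 + y/2 - O/2)
I(-35, 41)*(-18) = (3/2 + (½)*(-35) - ½*41)*(-18) = (3/2 - 35/2 - 41/2)*(-18) = -73/2*(-18) = 657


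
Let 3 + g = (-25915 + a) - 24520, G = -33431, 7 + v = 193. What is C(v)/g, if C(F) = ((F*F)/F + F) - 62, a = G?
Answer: -310/83869 ≈ -0.0036962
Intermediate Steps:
v = 186 (v = -7 + 193 = 186)
a = -33431
g = -83869 (g = -3 + ((-25915 - 33431) - 24520) = -3 + (-59346 - 24520) = -3 - 83866 = -83869)
C(F) = -62 + 2*F (C(F) = (F²/F + F) - 62 = (F + F) - 62 = 2*F - 62 = -62 + 2*F)
C(v)/g = (-62 + 2*186)/(-83869) = (-62 + 372)*(-1/83869) = 310*(-1/83869) = -310/83869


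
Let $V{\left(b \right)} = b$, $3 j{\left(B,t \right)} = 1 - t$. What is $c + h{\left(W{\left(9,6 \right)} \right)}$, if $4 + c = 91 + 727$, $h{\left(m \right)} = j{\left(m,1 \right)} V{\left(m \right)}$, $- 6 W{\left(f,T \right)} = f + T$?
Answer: $814$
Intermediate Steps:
$W{\left(f,T \right)} = - \frac{T}{6} - \frac{f}{6}$ ($W{\left(f,T \right)} = - \frac{f + T}{6} = - \frac{T + f}{6} = - \frac{T}{6} - \frac{f}{6}$)
$j{\left(B,t \right)} = \frac{1}{3} - \frac{t}{3}$ ($j{\left(B,t \right)} = \frac{1 - t}{3} = \frac{1}{3} - \frac{t}{3}$)
$h{\left(m \right)} = 0$ ($h{\left(m \right)} = \left(\frac{1}{3} - \frac{1}{3}\right) m = 0 m = 0$)
$c = 814$ ($c = -4 + \left(91 + 727\right) = -4 + 818 = 814$)
$c + h{\left(W{\left(9,6 \right)} \right)} = 814 + 0 = 814$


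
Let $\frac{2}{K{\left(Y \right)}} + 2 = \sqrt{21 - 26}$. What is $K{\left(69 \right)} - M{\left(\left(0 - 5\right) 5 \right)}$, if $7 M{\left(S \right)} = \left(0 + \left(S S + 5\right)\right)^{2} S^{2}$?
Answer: $- \frac{318937504}{9} - \frac{2 i \sqrt{5}}{9} \approx -3.5438 \cdot 10^{7} - 0.4969 i$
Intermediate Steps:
$K{\left(Y \right)} = \frac{2}{-2 + i \sqrt{5}}$ ($K{\left(Y \right)} = \frac{2}{-2 + \sqrt{21 - 26}} = \frac{2}{-2 + \sqrt{-5}} = \frac{2}{-2 + i \sqrt{5}}$)
$M{\left(S \right)} = \frac{S^{2} \left(5 + S^{2}\right)^{2}}{7}$ ($M{\left(S \right)} = \frac{\left(0 + \left(S S + 5\right)\right)^{2} S^{2}}{7} = \frac{\left(0 + \left(S^{2} + 5\right)\right)^{2} S^{2}}{7} = \frac{\left(0 + \left(5 + S^{2}\right)\right)^{2} S^{2}}{7} = \frac{\left(5 + S^{2}\right)^{2} S^{2}}{7} = \frac{S^{2} \left(5 + S^{2}\right)^{2}}{7}$)
$K{\left(69 \right)} - M{\left(\left(0 - 5\right) 5 \right)} = \left(- \frac{4}{9} - \frac{2 i \sqrt{5}}{9}\right) - \frac{\left(\left(0 - 5\right) 5\right)^{2} \left(5 + \left(\left(0 - 5\right) 5\right)^{2}\right)^{2}}{7} = \left(- \frac{4}{9} - \frac{2 i \sqrt{5}}{9}\right) - \frac{\left(\left(-5\right) 5\right)^{2} \left(5 + \left(\left(-5\right) 5\right)^{2}\right)^{2}}{7} = \left(- \frac{4}{9} - \frac{2 i \sqrt{5}}{9}\right) - \frac{\left(-25\right)^{2} \left(5 + \left(-25\right)^{2}\right)^{2}}{7} = \left(- \frac{4}{9} - \frac{2 i \sqrt{5}}{9}\right) - \frac{1}{7} \cdot 625 \left(5 + 625\right)^{2} = \left(- \frac{4}{9} - \frac{2 i \sqrt{5}}{9}\right) - \frac{1}{7} \cdot 625 \cdot 630^{2} = \left(- \frac{4}{9} - \frac{2 i \sqrt{5}}{9}\right) - \frac{1}{7} \cdot 625 \cdot 396900 = \left(- \frac{4}{9} - \frac{2 i \sqrt{5}}{9}\right) - 35437500 = - \frac{318937504}{9} - \frac{2 i \sqrt{5}}{9}$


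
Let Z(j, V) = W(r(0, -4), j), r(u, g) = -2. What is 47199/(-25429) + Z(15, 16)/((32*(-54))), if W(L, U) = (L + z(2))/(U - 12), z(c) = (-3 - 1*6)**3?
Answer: -226091017/131823936 ≈ -1.7151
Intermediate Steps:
z(c) = -729 (z(c) = (-3 - 6)**3 = (-9)**3 = -729)
W(L, U) = (-729 + L)/(-12 + U) (W(L, U) = (L - 729)/(U - 12) = (-729 + L)/(-12 + U))
Z(j, V) = -731/(-12 + j) (Z(j, V) = (-729 - 2)/(-12 + j) = -731/(-12 + j))
47199/(-25429) + Z(15, 16)/((32*(-54))) = 47199/(-25429) + (-731/(-12 + 15))/((32*(-54))) = 47199*(-1/25429) - 731/3/(-1728) = -47199/25429 - 731*1/3*(-1/1728) = -47199/25429 - 731/3*(-1/1728) = -47199/25429 + 731/5184 = -226091017/131823936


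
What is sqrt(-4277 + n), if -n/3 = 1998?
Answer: I*sqrt(10271) ≈ 101.35*I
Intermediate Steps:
n = -5994 (n = -3*1998 = -5994)
sqrt(-4277 + n) = sqrt(-4277 - 5994) = sqrt(-10271) = I*sqrt(10271)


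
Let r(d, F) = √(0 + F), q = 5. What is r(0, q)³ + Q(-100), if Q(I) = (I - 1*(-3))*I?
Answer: 9700 + 5*√5 ≈ 9711.2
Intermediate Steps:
r(d, F) = √F
Q(I) = I*(3 + I) (Q(I) = (I + 3)*I = (3 + I)*I = I*(3 + I))
r(0, q)³ + Q(-100) = (√5)³ - 100*(3 - 100) = 5*√5 - 100*(-97) = 5*√5 + 9700 = 9700 + 5*√5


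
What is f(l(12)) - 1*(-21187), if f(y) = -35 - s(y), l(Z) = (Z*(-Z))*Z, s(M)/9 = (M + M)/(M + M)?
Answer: 21143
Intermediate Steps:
s(M) = 9 (s(M) = 9*((M + M)/(M + M)) = 9*((2*M)/((2*M))) = 9*((2*M)*(1/(2*M))) = 9*1 = 9)
l(Z) = -Z**3 (l(Z) = (-Z**2)*Z = -Z**3)
f(y) = -44 (f(y) = -35 - 1*9 = -35 - 9 = -44)
f(l(12)) - 1*(-21187) = -44 - 1*(-21187) = -44 + 21187 = 21143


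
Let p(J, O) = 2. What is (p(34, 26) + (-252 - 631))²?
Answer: 776161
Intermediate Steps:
(p(34, 26) + (-252 - 631))² = (2 + (-252 - 631))² = (2 - 883)² = (-881)² = 776161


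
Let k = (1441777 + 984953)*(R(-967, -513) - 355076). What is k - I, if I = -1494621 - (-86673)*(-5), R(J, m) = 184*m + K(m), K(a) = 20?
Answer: -1090687017054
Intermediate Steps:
R(J, m) = 20 + 184*m (R(J, m) = 184*m + 20 = 20 + 184*m)
I = -1927986 (I = -1494621 - 1*433365 = -1494621 - 433365 = -1927986)
k = -1090688945040 (k = (1441777 + 984953)*((20 + 184*(-513)) - 355076) = 2426730*((20 - 94392) - 355076) = 2426730*(-94372 - 355076) = 2426730*(-449448) = -1090688945040)
k - I = -1090688945040 - 1*(-1927986) = -1090688945040 + 1927986 = -1090687017054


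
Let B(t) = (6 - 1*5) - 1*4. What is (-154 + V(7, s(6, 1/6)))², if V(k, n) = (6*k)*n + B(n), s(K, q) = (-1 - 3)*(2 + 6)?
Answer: 2253001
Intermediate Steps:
B(t) = -3 (B(t) = (6 - 5) - 4 = 1 - 4 = -3)
s(K, q) = -32 (s(K, q) = -4*8 = -32)
V(k, n) = -3 + 6*k*n (V(k, n) = (6*k)*n - 3 = 6*k*n - 3 = -3 + 6*k*n)
(-154 + V(7, s(6, 1/6)))² = (-154 + (-3 + 6*7*(-32)))² = (-154 + (-3 - 1344))² = (-154 - 1347)² = (-1501)² = 2253001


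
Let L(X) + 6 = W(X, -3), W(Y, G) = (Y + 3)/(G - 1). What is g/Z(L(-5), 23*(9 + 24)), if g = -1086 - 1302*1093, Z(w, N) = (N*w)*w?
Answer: -1898896/30613 ≈ -62.029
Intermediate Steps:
W(Y, G) = (3 + Y)/(-1 + G)
L(X) = -27/4 - X/4 (L(X) = -6 + (3 + X)/(-1 - 3) = -6 + (3 + X)/(-4) = -6 - (3 + X)/4 = -6 + (-¾ - X/4) = -27/4 - X/4)
Z(w, N) = N*w²
g = -1424172 (g = -1086 - 1423086 = -1424172)
g/Z(L(-5), 23*(9 + 24)) = -1424172*1/(23*(9 + 24)*(-27/4 - ¼*(-5))²) = -1424172*1/(759*(-27/4 + 5/4)²) = -1424172/(759*(-11/2)²) = -1424172/(759*(121/4)) = -1424172/91839/4 = -1424172*4/91839 = -1898896/30613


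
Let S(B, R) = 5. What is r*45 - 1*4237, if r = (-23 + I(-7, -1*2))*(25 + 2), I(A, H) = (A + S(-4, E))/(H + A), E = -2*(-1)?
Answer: -31912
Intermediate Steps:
E = 2
I(A, H) = (5 + A)/(A + H) (I(A, H) = (A + 5)/(H + A) = (5 + A)/(A + H))
r = -615 (r = (-23 + (5 - 7)/(-7 - 1*2))*(25 + 2) = (-23 - 2/(-7 - 2))*27 = (-23 - 2/(-9))*27 = (-23 - ⅑*(-2))*27 = (-23 + 2/9)*27 = -205/9*27 = -615)
r*45 - 1*4237 = -615*45 - 1*4237 = -27675 - 4237 = -31912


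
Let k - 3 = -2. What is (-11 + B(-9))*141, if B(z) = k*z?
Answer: -2820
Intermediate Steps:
k = 1 (k = 3 - 2 = 1)
B(z) = z (B(z) = 1*z = z)
(-11 + B(-9))*141 = (-11 - 9)*141 = -20*141 = -2820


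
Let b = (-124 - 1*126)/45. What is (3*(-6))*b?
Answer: 100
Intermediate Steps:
b = -50/9 (b = (-124 - 126)*(1/45) = -250*1/45 = -50/9 ≈ -5.5556)
(3*(-6))*b = (3*(-6))*(-50/9) = -18*(-50/9) = 100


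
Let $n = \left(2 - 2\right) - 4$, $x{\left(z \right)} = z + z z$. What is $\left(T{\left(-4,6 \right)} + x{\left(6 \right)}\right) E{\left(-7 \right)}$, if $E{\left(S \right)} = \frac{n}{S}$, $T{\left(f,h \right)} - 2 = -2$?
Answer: $24$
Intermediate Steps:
$x{\left(z \right)} = z + z^{2}$
$T{\left(f,h \right)} = 0$ ($T{\left(f,h \right)} = 2 - 2 = 0$)
$n = -4$ ($n = 0 - 4 = -4$)
$E{\left(S \right)} = - \frac{4}{S}$
$\left(T{\left(-4,6 \right)} + x{\left(6 \right)}\right) E{\left(-7 \right)} = \left(0 + 6 \left(1 + 6\right)\right) \left(- \frac{4}{-7}\right) = \left(0 + 6 \cdot 7\right) \left(\left(-4\right) \left(- \frac{1}{7}\right)\right) = \left(0 + 42\right) \frac{4}{7} = 42 \cdot \frac{4}{7} = 24$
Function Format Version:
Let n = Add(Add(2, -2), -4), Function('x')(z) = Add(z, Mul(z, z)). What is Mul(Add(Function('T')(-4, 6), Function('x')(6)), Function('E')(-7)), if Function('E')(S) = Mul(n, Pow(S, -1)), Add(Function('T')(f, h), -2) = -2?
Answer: 24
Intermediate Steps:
Function('x')(z) = Add(z, Pow(z, 2))
Function('T')(f, h) = 0 (Function('T')(f, h) = Add(2, -2) = 0)
n = -4 (n = Add(0, -4) = -4)
Function('E')(S) = Mul(-4, Pow(S, -1))
Mul(Add(Function('T')(-4, 6), Function('x')(6)), Function('E')(-7)) = Mul(Add(0, Mul(6, Add(1, 6))), Mul(-4, Pow(-7, -1))) = Mul(Add(0, Mul(6, 7)), Mul(-4, Rational(-1, 7))) = Mul(Add(0, 42), Rational(4, 7)) = Mul(42, Rational(4, 7)) = 24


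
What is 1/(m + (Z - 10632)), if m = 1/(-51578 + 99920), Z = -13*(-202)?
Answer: -48342/387026051 ≈ -0.00012491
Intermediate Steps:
Z = 2626
m = 1/48342 ≈ 2.0686e-5
1/(m + (Z - 10632)) = 1/(1/48342 + (2626 - 10632)) = 1/(1/48342 - 8006) = 1/(-387026051/48342) = -48342/387026051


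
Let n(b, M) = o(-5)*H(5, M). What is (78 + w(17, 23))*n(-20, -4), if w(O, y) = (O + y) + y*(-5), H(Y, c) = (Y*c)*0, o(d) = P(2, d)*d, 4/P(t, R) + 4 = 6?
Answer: 0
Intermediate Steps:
P(t, R) = 2 (P(t, R) = 4/(-4 + 6) = 4/2 = 4*(½) = 2)
o(d) = 2*d
H(Y, c) = 0
n(b, M) = 0 (n(b, M) = (2*(-5))*0 = -10*0 = 0)
w(O, y) = O - 4*y (w(O, y) = (O + y) - 5*y = O - 4*y)
(78 + w(17, 23))*n(-20, -4) = (78 + (17 - 4*23))*0 = (78 + (17 - 92))*0 = (78 - 75)*0 = 3*0 = 0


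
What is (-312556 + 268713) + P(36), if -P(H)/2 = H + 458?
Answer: -44831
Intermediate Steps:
P(H) = -916 - 2*H (P(H) = -2*(H + 458) = -2*(458 + H) = -916 - 2*H)
(-312556 + 268713) + P(36) = (-312556 + 268713) + (-916 - 2*36) = -43843 + (-916 - 72) = -43843 - 988 = -44831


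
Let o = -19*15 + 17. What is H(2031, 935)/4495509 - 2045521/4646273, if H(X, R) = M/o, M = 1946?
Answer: -1232222701558955/2798906519786238 ≈ -0.44025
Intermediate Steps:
o = -268 (o = -285 + 17 = -268)
H(X, R) = -973/134 (H(X, R) = 1946/(-268) = 1946*(-1/268) = -973/134)
H(2031, 935)/4495509 - 2045521/4646273 = -973/134/4495509 - 2045521/4646273 = -973/134*1/4495509 - 2045521*1/4646273 = -973/602398206 - 2045521/4646273 = -1232222701558955/2798906519786238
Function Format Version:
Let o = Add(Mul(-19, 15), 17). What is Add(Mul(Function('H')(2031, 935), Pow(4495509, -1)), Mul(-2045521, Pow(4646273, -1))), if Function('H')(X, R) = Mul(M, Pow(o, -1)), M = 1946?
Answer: Rational(-1232222701558955, 2798906519786238) ≈ -0.44025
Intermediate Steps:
o = -268 (o = Add(-285, 17) = -268)
Function('H')(X, R) = Rational(-973, 134) (Function('H')(X, R) = Mul(1946, Pow(-268, -1)) = Mul(1946, Rational(-1, 268)) = Rational(-973, 134))
Add(Mul(Function('H')(2031, 935), Pow(4495509, -1)), Mul(-2045521, Pow(4646273, -1))) = Add(Mul(Rational(-973, 134), Pow(4495509, -1)), Mul(-2045521, Pow(4646273, -1))) = Add(Mul(Rational(-973, 134), Rational(1, 4495509)), Mul(-2045521, Rational(1, 4646273))) = Add(Rational(-973, 602398206), Rational(-2045521, 4646273)) = Rational(-1232222701558955, 2798906519786238)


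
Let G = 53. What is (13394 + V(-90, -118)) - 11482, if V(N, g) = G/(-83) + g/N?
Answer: 7143832/3735 ≈ 1912.7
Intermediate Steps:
V(N, g) = -53/83 + g/N (V(N, g) = 53/(-83) + g/N = 53*(-1/83) + g/N = -53/83 + g/N)
(13394 + V(-90, -118)) - 11482 = (13394 + (-53/83 - 118/(-90))) - 11482 = (13394 + (-53/83 - 118*(-1/90))) - 11482 = (13394 + (-53/83 + 59/45)) - 11482 = (13394 + 2512/3735) - 11482 = 50029102/3735 - 11482 = 7143832/3735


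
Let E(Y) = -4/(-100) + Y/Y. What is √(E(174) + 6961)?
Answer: 3*√19339/5 ≈ 83.439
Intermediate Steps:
E(Y) = 26/25 (E(Y) = -4*(-1/100) + 1 = 1/25 + 1 = 26/25)
√(E(174) + 6961) = √(26/25 + 6961) = √(174051/25) = 3*√19339/5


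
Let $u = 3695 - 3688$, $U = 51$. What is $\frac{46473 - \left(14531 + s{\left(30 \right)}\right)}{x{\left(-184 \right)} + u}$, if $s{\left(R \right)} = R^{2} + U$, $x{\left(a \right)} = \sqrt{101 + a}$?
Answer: $\frac{216937}{132} - \frac{30991 i \sqrt{83}}{132} \approx 1643.5 - 2138.9 i$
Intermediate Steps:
$u = 7$
$s{\left(R \right)} = 51 + R^{2}$ ($s{\left(R \right)} = R^{2} + 51 = 51 + R^{2}$)
$\frac{46473 - \left(14531 + s{\left(30 \right)}\right)}{x{\left(-184 \right)} + u} = \frac{46473 - 15482}{\sqrt{101 - 184} + 7} = \frac{46473 - 15482}{\sqrt{-83} + 7} = \frac{46473 - 15482}{i \sqrt{83} + 7} = \frac{46473 - 15482}{7 + i \sqrt{83}} = \frac{30991}{7 + i \sqrt{83}}$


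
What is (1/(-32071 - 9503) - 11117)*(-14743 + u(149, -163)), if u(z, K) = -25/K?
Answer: 185108823173726/1129427 ≈ 1.6390e+8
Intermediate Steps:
(1/(-32071 - 9503) - 11117)*(-14743 + u(149, -163)) = (1/(-32071 - 9503) - 11117)*(-14743 - 25/(-163)) = (1/(-41574) - 11117)*(-14743 - 25*(-1/163)) = (-1/41574 - 11117)*(-14743 + 25/163) = -462178159/41574*(-2403084/163) = 185108823173726/1129427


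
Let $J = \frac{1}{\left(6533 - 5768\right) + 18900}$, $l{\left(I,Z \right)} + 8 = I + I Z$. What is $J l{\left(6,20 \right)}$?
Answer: $\frac{118}{19665} \approx 0.0060005$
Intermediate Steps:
$l{\left(I,Z \right)} = -8 + I + I Z$ ($l{\left(I,Z \right)} = -8 + \left(I + I Z\right) = -8 + I + I Z$)
$J = \frac{1}{19665}$ ($J = \frac{1}{\left(6533 - 5768\right) + 18900} = \frac{1}{765 + 18900} = \frac{1}{19665} \approx 5.0852 \cdot 10^{-5}$)
$J l{\left(6,20 \right)} = \frac{-8 + 6 + 6 \cdot 20}{19665} = \frac{-8 + 6 + 120}{19665} = \frac{1}{19665} \cdot 118 = \frac{118}{19665}$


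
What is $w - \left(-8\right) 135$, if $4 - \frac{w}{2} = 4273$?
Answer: $-7458$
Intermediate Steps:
$w = -8538$ ($w = 8 - 8546 = -8538$)
$w - \left(-8\right) 135 = -8538 - \left(-8\right) 135 = -8538 - -1080 = -8538 + 1080 = -7458$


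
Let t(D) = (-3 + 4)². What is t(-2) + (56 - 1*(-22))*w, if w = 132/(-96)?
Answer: -425/4 ≈ -106.25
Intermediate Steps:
w = -11/8 (w = 132*(-1/96) = -11/8 ≈ -1.3750)
t(D) = 1 (t(D) = 1² = 1)
t(-2) + (56 - 1*(-22))*w = 1 + (56 - 1*(-22))*(-11/8) = 1 + (56 + 22)*(-11/8) = 1 + 78*(-11/8) = 1 - 429/4 = -425/4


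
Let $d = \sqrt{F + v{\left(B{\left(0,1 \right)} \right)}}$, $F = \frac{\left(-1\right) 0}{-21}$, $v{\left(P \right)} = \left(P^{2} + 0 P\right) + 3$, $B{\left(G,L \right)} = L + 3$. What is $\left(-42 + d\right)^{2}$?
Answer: $\left(42 - \sqrt{19}\right)^{2} \approx 1416.9$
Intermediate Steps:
$B{\left(G,L \right)} = 3 + L$
$v{\left(P \right)} = 3 + P^{2}$ ($v{\left(P \right)} = \left(P^{2} + 0\right) + 3 = P^{2} + 3 = 3 + P^{2}$)
$F = 0$ ($F = 0 \left(- \frac{1}{21}\right) = 0$)
$d = \sqrt{19}$ ($d = \sqrt{0 + \left(3 + \left(3 + 1\right)^{2}\right)} = \sqrt{0 + \left(3 + 4^{2}\right)} = \sqrt{0 + \left(3 + 16\right)} = \sqrt{0 + 19} = \sqrt{19} \approx 4.3589$)
$\left(-42 + d\right)^{2} = \left(-42 + \sqrt{19}\right)^{2}$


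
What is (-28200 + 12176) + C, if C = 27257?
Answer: 11233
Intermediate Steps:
(-28200 + 12176) + C = (-28200 + 12176) + 27257 = -16024 + 27257 = 11233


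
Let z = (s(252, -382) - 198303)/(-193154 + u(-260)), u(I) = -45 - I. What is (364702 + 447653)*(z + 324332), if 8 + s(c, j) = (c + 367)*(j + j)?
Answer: 16944902919185375/64313 ≈ 2.6348e+11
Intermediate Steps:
s(c, j) = -8 + 2*j*(367 + c) (s(c, j) = -8 + (c + 367)*(j + j) = -8 + (367 + c)*(2*j) = -8 + 2*j*(367 + c))
z = 671227/192939 (z = ((-8 + 734*(-382) + 2*252*(-382)) - 198303)/(-193154 + (-45 - 1*(-260))) = ((-8 - 280388 - 192528) - 198303)/(-193154 + (-45 + 260)) = (-472924 - 198303)/(-193154 + 215) = -671227/(-192939) = -671227*(-1/192939) = 671227/192939 ≈ 3.4790)
(364702 + 447653)*(z + 324332) = (364702 + 447653)*(671227/192939 + 324332) = 812355*(62576962975/192939) = 16944902919185375/64313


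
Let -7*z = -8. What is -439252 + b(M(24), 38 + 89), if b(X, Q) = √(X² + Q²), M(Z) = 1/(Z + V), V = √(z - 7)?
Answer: -439252 + √(16129 + 49/(168 + I*√287)²) ≈ -4.3913e+5 - 1.0e-6*I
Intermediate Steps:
z = 8/7 (z = -⅐*(-8) = 8/7 ≈ 1.1429)
V = I*√287/7 (V = √(8/7 - 7) = √(-41/7) = I*√287/7 ≈ 2.4202*I)
M(Z) = 1/(Z + I*√287/7)
b(X, Q) = √(Q² + X²)
-439252 + b(M(24), 38 + 89) = -439252 + √((38 + 89)² + (7/(7*24 + I*√287))²) = -439252 + √(127² + (7/(168 + I*√287))²) = -439252 + √(16129 + 49/(168 + I*√287)²)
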